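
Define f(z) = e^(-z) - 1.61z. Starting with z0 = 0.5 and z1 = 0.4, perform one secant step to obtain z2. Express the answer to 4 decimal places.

f(0.5) = -0.198469, f(0.4) = 0.026320
z2 = 0.400000 − 0.026320·(0.400000 − 0.500000) / (0.026320 − (-0.198469)) = 0.400000 − (-0.002632)/(0.224789) = 0.411709

0.4117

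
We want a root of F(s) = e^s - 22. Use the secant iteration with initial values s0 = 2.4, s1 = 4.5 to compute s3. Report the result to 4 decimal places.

2.8658

F(2.4) = -10.976824, F(4.5) = 68.017131
s2 = 4.500000 − 68.017131·(4.500000 − 2.400000) / (68.017131 − (-10.976824)) = 4.500000 − (142.835976)/(78.993955) = 2.691811
F(2.691811) = -7.241616
s3 = 2.691811 − (-7.241616)·(2.691811 − 4.500000) / (-7.241616 − 68.017131) = 2.691811 − (13.094209)/(-75.258748) = 2.865801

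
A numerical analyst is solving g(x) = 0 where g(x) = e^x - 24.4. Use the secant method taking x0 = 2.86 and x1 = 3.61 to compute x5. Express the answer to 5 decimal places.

3.19458

g(2.86) = -6.9384731, g(3.61) = 12.5660528
x2 = 3.6100000 − 12.5660528·(3.6100000 − 2.8600000) / (12.5660528 − (-6.9384731)) = 3.6100000 − (9.4245396)/(19.5045259) = 3.1268024
g(3.1268024) = -1.5990449
x3 = 3.1268024 − (-1.5990449)·(3.1268024 − 3.6100000) / (-1.5990449 − 12.5660528) = 3.1268024 − (0.7726546)/(-14.1650977) = 3.1813488
g(3.1813488) = -0.3207905
x4 = 3.1813488 − (-0.3207905)·(3.1813488 − 3.1268024) / (-0.3207905 − (-1.5990449)) = 3.1813488 − (-0.0174980)/(1.2782544) = 3.1950377
g(3.1950377) = 0.0110949
x5 = 3.1950377 − 0.0110949·(3.1950377 − 3.1813488) / (0.0110949 − (-0.3207905)) = 3.1950377 − (0.0001519)/(0.3318854) = 3.1945801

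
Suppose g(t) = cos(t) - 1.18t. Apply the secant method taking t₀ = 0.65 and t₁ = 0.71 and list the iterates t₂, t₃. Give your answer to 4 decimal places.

0.6661, 0.6662

g(0.65) = 0.029084, g(0.71) = -0.079438
t₂ = 0.710000 − (-0.079438)·(0.710000 − 0.650000) / (-0.079438 − 0.029084) = 0.710000 − (-0.004766)/(-0.108522) = 0.666080
g(0.666080) = 0.000276
t₃ = 0.666080 − 0.000276·(0.666080 − 0.710000) / (0.000276 − (-0.079438)) = 0.666080 − (-0.000012)/(0.079714) = 0.666232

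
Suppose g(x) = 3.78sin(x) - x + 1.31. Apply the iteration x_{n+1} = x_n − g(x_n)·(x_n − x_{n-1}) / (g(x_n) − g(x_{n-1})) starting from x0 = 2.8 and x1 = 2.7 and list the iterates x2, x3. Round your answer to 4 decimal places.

2.7502, 2.7506

g(2.8) = -0.223745, g(2.7) = 0.225496
x2 = 2.700000 − 0.225496·(2.700000 − 2.800000) / (0.225496 − (-0.223745)) = 2.700000 − (-0.022550)/(0.449241) = 2.750195
g(2.750195) = 0.001803
x3 = 2.750195 − 0.001803·(2.750195 − 2.700000) / (0.001803 − 0.225496) = 2.750195 − (0.000090)/(-0.223693) = 2.750599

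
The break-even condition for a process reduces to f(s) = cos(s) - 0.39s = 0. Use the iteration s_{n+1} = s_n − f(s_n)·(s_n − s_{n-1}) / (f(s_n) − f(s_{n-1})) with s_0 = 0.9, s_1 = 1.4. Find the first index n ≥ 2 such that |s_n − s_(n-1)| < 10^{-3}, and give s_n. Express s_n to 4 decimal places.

f(0.9) = 0.270610, f(1.4) = -0.376033
s_2 = 1.400000 − (-0.376033)·(0.500000)/(-0.646643) = 1.109242;  |Δ| = 0.290758
f(1.109242) = 0.012736
s_3 = 1.109242 − 0.012736·(-0.290758)/(0.388769) = 1.118767;  |Δ| = 0.009525
f(1.118767) = 0.000473
s_4 = 1.118767 − 0.000473·(0.009525)/(-0.012263) = 1.119134;  |Δ| = 0.000367
|s_4 − s_3| = 0.000367 < 10^{-3}

n = 4, s_n = 1.1191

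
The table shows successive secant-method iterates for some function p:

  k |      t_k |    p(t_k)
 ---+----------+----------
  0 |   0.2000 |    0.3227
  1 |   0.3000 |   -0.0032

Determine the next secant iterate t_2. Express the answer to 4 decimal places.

t_2 = 0.3000 − (-0.0032)·(0.3000 − 0.2000) / (-0.0032 − 0.3227)
   = 0.3000 − (-0.000320)/(-0.325900) = 0.299018

0.2990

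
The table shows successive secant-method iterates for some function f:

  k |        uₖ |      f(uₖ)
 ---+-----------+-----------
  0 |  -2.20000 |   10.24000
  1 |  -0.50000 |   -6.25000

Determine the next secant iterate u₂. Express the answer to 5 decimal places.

u₂ = -0.50000 − (-6.25000)·(-0.50000 − (-2.20000)) / (-6.25000 − 10.24000)
   = -0.50000 − (-10.6250000)/(-16.4900000) = -1.1443299

-1.14433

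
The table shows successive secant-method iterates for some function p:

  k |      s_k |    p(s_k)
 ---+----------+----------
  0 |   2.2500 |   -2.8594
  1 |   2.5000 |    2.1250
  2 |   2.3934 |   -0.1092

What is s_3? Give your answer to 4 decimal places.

2.3986

s_3 = 2.3934 − (-0.1092)·(2.3934 − 2.5000) / (-0.1092 − 2.1250)
   = 2.3934 − (0.011641)/(-2.234200) = 2.398610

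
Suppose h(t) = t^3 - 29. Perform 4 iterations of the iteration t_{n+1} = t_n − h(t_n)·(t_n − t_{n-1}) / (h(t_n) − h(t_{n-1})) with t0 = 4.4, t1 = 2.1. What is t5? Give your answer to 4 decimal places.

h(4.4) = 56.184000, h(2.1) = -19.739000
t2 = 2.100000 − (-19.739000)·(2.100000 − 4.400000) / (-19.739000 − 56.184000) = 2.100000 − (45.399700)/(-75.923000) = 2.697970
h(2.697970) = -9.361356
t3 = 2.697970 − (-9.361356)·(2.697970 − 2.100000) / (-9.361356 − (-19.739000)) = 2.697970 − (-5.597813)/(10.377644) = 3.237381
h(3.237381) = 4.929813
t4 = 3.237381 − 4.929813·(3.237381 − 2.697970) / (4.929813 − (-9.361356)) = 3.237381 − (2.659194)/(14.291169) = 3.051309
h(3.051309) = -0.590842
t5 = 3.051309 − (-0.590842)·(3.051309 − 3.237381) / (-0.590842 − 4.929813) = 3.051309 − (0.109939)/(-5.520655) = 3.071223

3.0712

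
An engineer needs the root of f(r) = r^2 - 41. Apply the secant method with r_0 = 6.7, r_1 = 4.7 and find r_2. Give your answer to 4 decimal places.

6.3588

f(6.7) = 3.890000, f(4.7) = -18.910000
r_2 = 4.700000 − (-18.910000)·(4.700000 − 6.700000) / (-18.910000 − 3.890000) = 4.700000 − (37.820000)/(-22.800000) = 6.358772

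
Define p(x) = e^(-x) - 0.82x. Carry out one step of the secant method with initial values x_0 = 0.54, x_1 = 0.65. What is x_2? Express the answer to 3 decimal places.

0.642

p(0.54) = 0.13995, p(0.65) = -0.01095
x_2 = 0.65000 − (-0.01095)·(0.65000 − 0.54000) / (-0.01095 − 0.13995) = 0.65000 − (-0.00120)/(-0.15090) = 0.64201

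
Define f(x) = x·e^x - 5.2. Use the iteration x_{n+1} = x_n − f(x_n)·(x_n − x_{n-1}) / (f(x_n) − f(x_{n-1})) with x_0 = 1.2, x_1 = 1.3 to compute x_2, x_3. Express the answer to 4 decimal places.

f(1.2) = -1.215860, f(1.3) = -0.429914
x_2 = 1.300000 − (-0.429914)·(1.300000 − 1.200000) / (-0.429914 − (-1.215860)) = 1.300000 − (-0.042991)/(0.785945) = 1.354700
f(1.354700) = 0.050275
x_3 = 1.354700 − 0.050275·(1.354700 − 1.300000) / (0.050275 − (-0.429914)) = 1.354700 − (0.002750)/(0.480190) = 1.348973

1.3547, 1.3490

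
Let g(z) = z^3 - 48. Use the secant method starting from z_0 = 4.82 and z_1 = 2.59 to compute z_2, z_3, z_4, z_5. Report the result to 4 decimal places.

g(4.82) = 63.980168, g(2.59) = -30.626021
z_2 = 2.590000 − (-30.626021)·(2.590000 − 4.820000) / (-30.626021 − 63.980168) = 2.590000 − (68.296027)/(-94.606189) = 3.311898
g(3.311898) = -11.672886
z_3 = 3.311898 − (-11.672886)·(3.311898 − 2.590000) / (-11.672886 − (-30.626021)) = 3.311898 − (-8.426634)/(18.953135) = 3.756502
g(3.756502) = 5.009146
z_4 = 3.756502 − 5.009146·(3.756502 − 3.311898) / (5.009146 − (-11.672886)) = 3.756502 − (2.227085)/(16.682032) = 3.623000
g(3.623000) = -0.444043
z_5 = 3.623000 − (-0.444043)·(3.623000 − 3.756502) / (-0.444043 − 5.009146) = 3.623000 − (0.059281)/(-5.453189) = 3.633871

3.3119, 3.7565, 3.6230, 3.6339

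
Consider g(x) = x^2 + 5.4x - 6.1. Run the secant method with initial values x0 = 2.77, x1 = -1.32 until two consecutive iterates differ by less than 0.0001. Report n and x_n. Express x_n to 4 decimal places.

g(2.77) = 16.530900, g(-1.32) = -11.485600
x2 = -1.320000 − (-11.485600)·(-4.090000)/(-28.016500) = 0.356730;  |Δ| = 1.676730
g(0.356730) = -4.046402
x3 = 0.356730 − (-4.046402)·(1.676730)/(7.439198) = 1.268753;  |Δ| = 0.912024
g(1.268753) = 2.361004
x4 = 1.268753 − 2.361004·(0.912024)/(6.407406) = 0.932691;  |Δ| = 0.336063
g(0.932691) = -0.193559
x5 = 0.932691 − (-0.193559)·(-0.336063)/(-2.554563) = 0.958154;  |Δ| = 0.025463
g(0.958154) = -0.007909
x6 = 0.958154 − (-0.007909)·(0.025463)/(0.185650) = 0.959239;  |Δ| = 0.001085
g(0.959239) = 0.000029
x7 = 0.959239 − 0.000029·(0.001085)/(0.007938) = 0.959235;  |Δ| = 0.000004
|x7 − x6| = 0.000004 < 0.0001

n = 7, x_n = 0.9592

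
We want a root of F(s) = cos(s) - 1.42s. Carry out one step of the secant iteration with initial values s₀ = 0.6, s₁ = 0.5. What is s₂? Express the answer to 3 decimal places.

F(0.6) = -0.02666, F(0.5) = 0.16758
s₂ = 0.50000 − 0.16758·(0.50000 − 0.60000) / (0.16758 − (-0.02666)) = 0.50000 − (-0.01676)/(0.19425) = 0.58627

0.586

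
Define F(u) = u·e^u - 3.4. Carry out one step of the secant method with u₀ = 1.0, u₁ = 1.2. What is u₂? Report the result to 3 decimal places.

F(1.0) = -0.68172, F(1.2) = 0.58414
u₂ = 1.20000 − 0.58414·(1.20000 − 1.00000) / (0.58414 − (-0.68172)) = 1.20000 − (0.11683)/(1.26586) = 1.10771

1.108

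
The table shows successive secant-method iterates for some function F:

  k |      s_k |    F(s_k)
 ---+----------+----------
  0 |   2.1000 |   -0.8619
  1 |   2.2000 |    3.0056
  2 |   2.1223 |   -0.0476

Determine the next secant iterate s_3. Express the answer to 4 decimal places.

2.1235

s_3 = 2.1223 − (-0.0476)·(2.1223 − 2.2000) / (-0.0476 − 3.0056)
   = 2.1223 − (0.003699)/(-3.053200) = 2.123511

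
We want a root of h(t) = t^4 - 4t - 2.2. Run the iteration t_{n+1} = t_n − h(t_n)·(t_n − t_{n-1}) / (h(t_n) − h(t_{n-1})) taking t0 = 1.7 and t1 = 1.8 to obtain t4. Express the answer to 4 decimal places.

1.7396

h(1.7) = -0.647900, h(1.8) = 1.097600
t2 = 1.800000 − 1.097600·(1.800000 − 1.700000) / (1.097600 − (-0.647900)) = 1.800000 − (0.109760)/(1.745500) = 1.737118
h(1.737118) = -0.042684
t3 = 1.737118 − (-0.042684)·(1.737118 − 1.800000) / (-0.042684 − 1.097600) = 1.737118 − (0.002684)/(-1.140284) = 1.739472
h(1.739472) = -0.002645
t4 = 1.739472 − (-0.002645)·(1.739472 − 1.737118) / (-0.002645 − (-0.042684)) = 1.739472 − (-0.000006)/(0.040039) = 1.739628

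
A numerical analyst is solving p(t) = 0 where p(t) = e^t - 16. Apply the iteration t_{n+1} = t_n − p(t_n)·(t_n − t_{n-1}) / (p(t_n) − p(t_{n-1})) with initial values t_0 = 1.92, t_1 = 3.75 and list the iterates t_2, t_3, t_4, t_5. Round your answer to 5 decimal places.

p(1.92) = -9.1790415, p(3.75) = 26.5210820
t_2 = 3.7500000 − 26.5210820·(3.7500000 − 1.9200000) / (26.5210820 − (-9.1790415)) = 3.7500000 − (48.5335801)/(35.7001235) = 2.3905207
p(2.3905207) = -5.0808223
t_3 = 2.3905207 − (-5.0808223)·(2.3905207 − 3.7500000) / (-5.0808223 − 26.5210820) = 2.3905207 − (6.9072728)/(-31.6019043) = 2.6090921
p(2.6090921) = -2.4132904
t_4 = 2.6090921 − (-2.4132904)·(2.6090921 − 2.3905207) / (-2.4132904 − (-5.0808223)) = 2.6090921 − (-0.5274763)/(2.6675319) = 2.8068315
p(2.8068315) = 0.5573735
t_5 = 2.8068315 − 0.5573735·(2.8068315 − 2.6090921) / (0.5573735 − (-2.4132904)) = 2.8068315 − (0.1102147)/(2.9706639) = 2.7697305

2.39052, 2.60909, 2.80683, 2.76973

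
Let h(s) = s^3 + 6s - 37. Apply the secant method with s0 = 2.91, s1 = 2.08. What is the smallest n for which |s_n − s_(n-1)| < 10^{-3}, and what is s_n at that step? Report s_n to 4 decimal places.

n = 5, s_n = 2.7396

h(2.91) = 5.102171, h(2.08) = -15.521088
s2 = 2.080000 − (-15.521088)·(-0.830000)/(-20.623259) = 2.704659;  |Δ| = 0.624659
h(2.704659) = -0.986980
s3 = 2.704659 − (-0.986980)·(0.624659)/(14.534108) = 2.747078;  |Δ| = 0.042419
h(2.747078) = 0.213125
s4 = 2.747078 − 0.213125·(0.042419)/(1.200105) = 2.739545;  |Δ| = 0.007533
h(2.739545) = -0.002153
s5 = 2.739545 − (-0.002153)·(-0.007533)/(-0.215278) = 2.739620;  |Δ| = 0.000075
|s5 − s4| = 0.000075 < 10^{-3}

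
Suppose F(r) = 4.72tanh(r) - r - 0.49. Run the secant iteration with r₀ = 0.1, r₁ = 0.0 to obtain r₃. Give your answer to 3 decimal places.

0.133

F(0.1) = -0.11957, F(0.0) = -0.49000
r₂ = 0.00000 − (-0.49000)·(0.00000 − 0.10000) / (-0.49000 − (-0.11957)) = 0.00000 − (0.04900)/(-0.37043) = 0.13228
F(0.13228) = -0.00154
r₃ = 0.13228 − (-0.00154)·(0.13228 − 0.00000) / (-0.00154 − (-0.49000)) = 0.13228 − (-0.00020)/(0.48846) = 0.13270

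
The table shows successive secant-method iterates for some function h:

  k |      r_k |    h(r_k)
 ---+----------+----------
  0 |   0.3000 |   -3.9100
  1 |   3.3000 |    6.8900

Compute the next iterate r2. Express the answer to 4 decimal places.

r2 = 3.3000 − 6.8900·(3.3000 − 0.3000) / (6.8900 − (-3.9100))
   = 3.3000 − (20.670000)/(10.800000) = 1.386111

1.3861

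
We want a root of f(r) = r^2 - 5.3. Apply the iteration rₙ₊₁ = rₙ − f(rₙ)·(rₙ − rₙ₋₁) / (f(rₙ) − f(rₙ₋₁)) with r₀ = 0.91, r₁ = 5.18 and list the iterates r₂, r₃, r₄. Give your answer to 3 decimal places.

f(0.91) = -4.47190, f(5.18) = 21.53240
r₂ = 5.18000 − 21.53240·(5.18000 − 0.91000) / (21.53240 − (-4.47190)) = 5.18000 − (91.94335)/(26.00430) = 1.64430
f(1.64430) = -2.59627
r₃ = 1.64430 − (-2.59627)·(1.64430 − 5.18000) / (-2.59627 − 21.53240) = 1.64430 − (9.17963)/(-24.12867) = 2.02475
f(2.02475) = -1.20040
r₄ = 2.02475 − (-1.20040)·(2.02475 − 1.64430) / (-1.20040 − (-2.59627)) = 2.02475 − (-0.45669)/(1.39587) = 2.35192

1.644, 2.025, 2.352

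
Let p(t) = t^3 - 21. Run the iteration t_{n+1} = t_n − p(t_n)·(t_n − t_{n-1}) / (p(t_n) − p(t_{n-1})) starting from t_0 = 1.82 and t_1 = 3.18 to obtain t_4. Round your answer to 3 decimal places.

2.760

p(1.82) = -14.97143, p(3.18) = 11.15743
t_2 = 3.18000 − 11.15743·(3.18000 − 1.82000) / (11.15743 − (-14.97143)) = 3.18000 − (15.17411)/(26.12886) = 2.59926
p(2.59926) = -3.43903
t_3 = 2.59926 − (-3.43903)·(2.59926 − 3.18000) / (-3.43903 − 11.15743) = 2.59926 − (1.99718)/(-14.59646) = 2.73609
p(2.73609) = -0.51722
t_4 = 2.73609 − (-0.51722)·(2.73609 − 2.59926) / (-0.51722 − (-3.43903)) = 2.73609 − (-0.07077)/(2.92181) = 2.76031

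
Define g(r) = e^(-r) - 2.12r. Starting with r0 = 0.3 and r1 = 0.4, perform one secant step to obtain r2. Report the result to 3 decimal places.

g(0.3) = 0.10482, g(0.4) = -0.17768
r2 = 0.40000 − (-0.17768)·(0.40000 − 0.30000) / (-0.17768 − 0.10482) = 0.40000 − (-0.01777)/(-0.28250) = 0.33710

0.337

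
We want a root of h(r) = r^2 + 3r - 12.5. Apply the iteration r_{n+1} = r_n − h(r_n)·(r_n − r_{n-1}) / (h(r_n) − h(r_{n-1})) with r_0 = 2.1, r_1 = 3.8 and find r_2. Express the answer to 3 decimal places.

2.301

h(2.1) = -1.79000, h(3.8) = 13.34000
r_2 = 3.80000 − 13.34000·(3.80000 − 2.10000) / (13.34000 − (-1.79000)) = 3.80000 − (22.67800)/(15.13000) = 2.30112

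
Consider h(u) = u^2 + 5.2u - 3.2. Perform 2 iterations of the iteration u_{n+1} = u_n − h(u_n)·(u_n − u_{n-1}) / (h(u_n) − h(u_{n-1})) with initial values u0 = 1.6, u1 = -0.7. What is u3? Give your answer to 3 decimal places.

0.612

h(1.6) = 7.68000, h(-0.7) = -6.35000
u2 = -0.70000 − (-6.35000)·(-0.70000 − 1.60000) / (-6.35000 − 7.68000) = -0.70000 − (14.60500)/(-14.03000) = 0.34098
h(0.34098) = -1.31062
u3 = 0.34098 − (-1.31062)·(0.34098 − (-0.70000)) / (-1.31062 − (-6.35000)) = 0.34098 − (-1.36433)/(5.03938) = 0.61172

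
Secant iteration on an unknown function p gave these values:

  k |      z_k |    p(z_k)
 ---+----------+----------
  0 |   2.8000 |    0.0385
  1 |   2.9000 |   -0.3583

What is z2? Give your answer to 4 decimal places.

2.8097

z2 = 2.9000 − (-0.3583)·(2.9000 − 2.8000) / (-0.3583 − 0.0385)
   = 2.9000 − (-0.035830)/(-0.396800) = 2.809703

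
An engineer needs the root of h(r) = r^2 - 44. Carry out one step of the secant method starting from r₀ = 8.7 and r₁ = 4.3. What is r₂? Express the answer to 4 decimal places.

6.2623

h(8.7) = 31.690000, h(4.3) = -25.510000
r₂ = 4.300000 − (-25.510000)·(4.300000 − 8.700000) / (-25.510000 − 31.690000) = 4.300000 − (112.244000)/(-57.200000) = 6.262308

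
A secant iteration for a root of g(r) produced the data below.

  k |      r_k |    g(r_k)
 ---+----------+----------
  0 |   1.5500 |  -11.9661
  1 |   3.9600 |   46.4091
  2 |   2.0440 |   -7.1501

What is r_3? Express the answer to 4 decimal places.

2.2998

r_3 = 2.0440 − (-7.1501)·(2.0440 − 3.9600) / (-7.1501 − 46.4091)
   = 2.0440 − (13.699592)/(-53.559200) = 2.299784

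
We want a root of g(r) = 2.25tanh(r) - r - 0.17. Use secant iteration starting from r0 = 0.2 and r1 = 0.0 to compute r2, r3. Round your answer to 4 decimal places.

0.1393, 0.1376

g(0.2) = 0.074094, g(0.0) = -0.170000
r2 = 0.000000 − (-0.170000)·(0.000000 − 0.200000) / (-0.170000 − 0.074094) = 0.000000 − (0.034000)/(-0.244094) = 0.139290
g(0.139290) = 0.002102
r3 = 0.139290 − 0.002102·(0.139290 − 0.000000) / (0.002102 − (-0.170000)) = 0.139290 − (0.000293)/(0.172102) = 0.137589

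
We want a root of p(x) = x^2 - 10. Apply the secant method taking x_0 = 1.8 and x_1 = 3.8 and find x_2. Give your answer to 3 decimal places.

p(1.8) = -6.76000, p(3.8) = 4.44000
x_2 = 3.80000 − 4.44000·(3.80000 − 1.80000) / (4.44000 − (-6.76000)) = 3.80000 − (8.88000)/(11.20000) = 3.00714

3.007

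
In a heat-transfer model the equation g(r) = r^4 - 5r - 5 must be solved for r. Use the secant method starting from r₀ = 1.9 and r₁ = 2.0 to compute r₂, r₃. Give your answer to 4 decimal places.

1.9595, 1.9616

g(1.9) = -1.467900, g(2.0) = 1.000000
r₂ = 2.000000 − 1.000000·(2.000000 − 1.900000) / (1.000000 − (-1.467900)) = 2.000000 − (0.100000)/(2.467900) = 1.959480
g(1.959480) = -0.055172
r₃ = 1.959480 − (-0.055172)·(1.959480 − 2.000000) / (-0.055172 − 1.000000) = 1.959480 − (0.002236)/(-1.055172) = 1.961598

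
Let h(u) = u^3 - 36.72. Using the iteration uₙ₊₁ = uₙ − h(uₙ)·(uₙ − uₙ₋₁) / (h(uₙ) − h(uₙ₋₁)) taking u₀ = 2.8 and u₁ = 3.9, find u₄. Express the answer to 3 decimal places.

3.324

h(2.8) = -14.76800, h(3.9) = 22.59900
u₂ = 3.90000 − 22.59900·(3.90000 − 2.80000) / (22.59900 − (-14.76800)) = 3.90000 − (24.85890)/(37.36700) = 3.23474
h(3.23474) = -2.87327
u₃ = 3.23474 − (-2.87327)·(3.23474 − 3.90000) / (-2.87327 − 22.59900) = 3.23474 − (1.91148)/(-25.47227) = 3.30978
h(3.30978) = -0.46260
u₄ = 3.30978 − (-0.46260)·(3.30978 − 3.23474) / (-0.46260 − (-2.87327)) = 3.30978 − (-0.03471)/(2.41067) = 3.32418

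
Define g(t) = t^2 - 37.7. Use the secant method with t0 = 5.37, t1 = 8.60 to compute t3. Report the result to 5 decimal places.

g(5.37) = -8.8631000, g(8.60) = 36.2600000
t2 = 8.6000000 − 36.2600000·(8.6000000 − 5.3700000) / (36.2600000 − (-8.8631000)) = 8.6000000 − (117.1198000)/(45.1231000) = 6.0044381
g(6.0044381) = -1.6467233
t3 = 6.0044381 − (-1.6467233)·(6.0044381 − 8.6000000) / (-1.6467233 − 36.2600000) = 6.0044381 − (4.2741724)/(-37.9067233) = 6.1171931

6.11719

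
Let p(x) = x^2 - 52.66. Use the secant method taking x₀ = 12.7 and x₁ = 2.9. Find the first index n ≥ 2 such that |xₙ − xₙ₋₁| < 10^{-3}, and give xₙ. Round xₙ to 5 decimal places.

n = 7, xₙ = 7.25672

p(12.7) = 108.6300000, p(2.9) = -44.2500000
x₂ = 2.9000000 − (-44.2500000)·(-9.8000000)/(-152.8800000) = 5.7365385;  |Δ| = 2.8365385
p(5.7365385) = -19.7521265
x₃ = 5.7365385 − (-19.7521265)·(2.8365385)/(24.4978735) = 8.0235805;  |Δ| = 2.2870420
p(8.0235805) = 11.7178439
x₄ = 8.0235805 − 11.7178439·(2.2870420)/(31.4699704) = 7.1720004;  |Δ| = 0.8515801
p(7.1720004) = -1.2224108
x₅ = 7.1720004 − (-1.2224108)·(-0.8515801)/(-12.9402548) = 7.2524455;  |Δ| = 0.0804452
p(7.2524455) = -0.0620341
x₆ = 7.2524455 − (-0.0620341)·(0.0804452)/(1.1603768) = 7.2567461;  |Δ| = 0.0043006
p(7.2567461) = 0.0003645
x₇ = 7.2567461 − 0.0003645·(0.0043006)/(0.0623985) = 7.2567210;  |Δ| = 0.0000251
|x₇ − x₆| = 0.0000251 < 10^{-3}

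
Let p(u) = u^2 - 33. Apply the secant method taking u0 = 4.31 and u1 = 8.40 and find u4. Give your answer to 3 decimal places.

p(4.31) = -14.42390, p(8.40) = 37.56000
u2 = 8.40000 − 37.56000·(8.40000 − 4.31000) / (37.56000 − (-14.42390)) = 8.40000 − (153.62040)/(51.98390) = 5.44485
p(5.44485) = -3.35365
u3 = 5.44485 − (-3.35365)·(5.44485 − 8.40000) / (-3.35365 − 37.56000) = 5.44485 − (9.91054)/(-40.91365) = 5.68708
p(5.68708) = -0.65715
u4 = 5.68708 − (-0.65715)·(5.68708 − 5.44485) / (-0.65715 − (-3.35365)) = 5.68708 − (-0.15918)/(2.69649) = 5.74611

5.746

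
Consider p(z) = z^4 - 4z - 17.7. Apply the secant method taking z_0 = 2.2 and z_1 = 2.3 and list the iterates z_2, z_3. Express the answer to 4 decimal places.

p(2.2) = -3.074400, p(2.3) = 1.084100
z_2 = 2.300000 − 1.084100·(2.300000 − 2.200000) / (1.084100 − (-3.074400)) = 2.300000 − (0.108410)/(4.158500) = 2.273931
p(2.273931) = -0.058964
z_3 = 2.273931 − (-0.058964)·(2.273931 − 2.300000) / (-0.058964 − 1.084100) = 2.273931 − (0.001537)/(-1.143064) = 2.275275

2.2739, 2.2753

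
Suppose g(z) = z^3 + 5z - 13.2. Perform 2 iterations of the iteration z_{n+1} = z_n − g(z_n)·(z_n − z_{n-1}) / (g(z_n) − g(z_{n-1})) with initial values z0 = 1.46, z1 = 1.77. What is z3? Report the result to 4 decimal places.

g(1.46) = -2.787864, g(1.77) = 1.195233
z2 = 1.770000 − 1.195233·(1.770000 − 1.460000) / (1.195233 − (-2.787864)) = 1.770000 − (0.370522)/(3.983097) = 1.676976
g(1.676976) = -0.099042
z3 = 1.676976 − (-0.099042)·(1.676976 − 1.770000) / (-0.099042 − 1.195233) = 1.676976 − (0.009213)/(-1.294275) = 1.684095

1.6841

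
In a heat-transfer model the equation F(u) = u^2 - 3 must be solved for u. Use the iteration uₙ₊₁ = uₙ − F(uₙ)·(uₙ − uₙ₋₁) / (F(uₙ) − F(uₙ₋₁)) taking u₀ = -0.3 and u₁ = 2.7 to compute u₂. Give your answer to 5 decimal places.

F(-0.3) = -2.9100000, F(2.7) = 4.2900000
u₂ = 2.7000000 − 4.2900000·(2.7000000 − (-0.3000000)) / (4.2900000 − (-2.9100000)) = 2.7000000 − (12.8700000)/(7.2000000) = 0.9125000

0.91250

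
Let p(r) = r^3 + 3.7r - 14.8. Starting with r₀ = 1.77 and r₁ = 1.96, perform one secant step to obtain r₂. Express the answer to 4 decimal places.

p(1.77) = -2.705767, p(1.96) = -0.018464
r₂ = 1.960000 − (-0.018464)·(1.960000 − 1.770000) / (-0.018464 − (-2.705767)) = 1.960000 − (-0.003508)/(2.687303) = 1.961305

1.9613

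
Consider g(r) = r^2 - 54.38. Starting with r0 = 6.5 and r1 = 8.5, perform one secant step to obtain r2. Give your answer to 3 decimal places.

7.309

g(6.5) = -12.13000, g(8.5) = 17.87000
r2 = 8.50000 − 17.87000·(8.50000 − 6.50000) / (17.87000 − (-12.13000)) = 8.50000 − (35.74000)/(30.00000) = 7.30867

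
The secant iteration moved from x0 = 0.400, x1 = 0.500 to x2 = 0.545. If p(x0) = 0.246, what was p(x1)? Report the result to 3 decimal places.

The secant line through (0.400, 0.246) and (0.500, p(x1)) crosses zero at x2 = 0.545.
So (0.400, 0.246), (0.500, p(x1)), (0.545, 0) are collinear:
p(x1) = 0.246 · (0.500 − 0.545) / (0.400 − 0.545) = 0.246 · (-0.04500)/(-0.14500) = 0.07634

0.076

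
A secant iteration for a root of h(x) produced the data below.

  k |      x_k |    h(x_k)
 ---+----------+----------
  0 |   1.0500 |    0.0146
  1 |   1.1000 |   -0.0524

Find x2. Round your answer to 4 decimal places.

1.0609

x2 = 1.1000 − (-0.0524)·(1.1000 − 1.0500) / (-0.0524 − 0.0146)
   = 1.1000 − (-0.002620)/(-0.067000) = 1.060896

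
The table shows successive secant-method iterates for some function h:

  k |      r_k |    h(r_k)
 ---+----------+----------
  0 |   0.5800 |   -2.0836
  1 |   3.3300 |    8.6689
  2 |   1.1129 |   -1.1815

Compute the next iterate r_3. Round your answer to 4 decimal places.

r_3 = 1.1129 − (-1.1815)·(1.1129 − 3.3300) / (-1.1815 − 8.6689)
   = 1.1129 − (2.619504)/(-9.850400) = 1.378829

1.3788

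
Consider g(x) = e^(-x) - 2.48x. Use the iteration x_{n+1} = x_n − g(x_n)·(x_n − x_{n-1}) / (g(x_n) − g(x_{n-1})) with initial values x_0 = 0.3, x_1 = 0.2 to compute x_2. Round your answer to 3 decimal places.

g(0.3) = -0.00318, g(0.2) = 0.32273
x_2 = 0.20000 − 0.32273·(0.20000 − 0.30000) / (0.32273 − (-0.00318)) = 0.20000 − (-0.03227)/(0.32591) = 0.29902

0.299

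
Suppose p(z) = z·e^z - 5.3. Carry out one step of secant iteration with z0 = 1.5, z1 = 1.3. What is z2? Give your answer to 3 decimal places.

1.354

p(1.5) = 1.42253, p(1.3) = -0.52991
z2 = 1.30000 − (-0.52991)·(1.30000 − 1.50000) / (-0.52991 − 1.42253) = 1.30000 − (0.10598)/(-1.95245) = 1.35428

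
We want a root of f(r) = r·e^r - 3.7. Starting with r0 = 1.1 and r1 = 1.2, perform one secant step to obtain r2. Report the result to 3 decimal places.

1.158

f(1.1) = -0.39542, f(1.2) = 0.28414
r2 = 1.20000 − 0.28414·(1.20000 − 1.10000) / (0.28414 − (-0.39542)) = 1.20000 − (0.02841)/(0.67956) = 1.15819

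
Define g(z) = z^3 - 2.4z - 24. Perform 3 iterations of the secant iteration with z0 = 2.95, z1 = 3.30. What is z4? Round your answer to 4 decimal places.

3.1611

g(2.95) = -5.407625, g(3.30) = 4.017000
z2 = 3.300000 − 4.017000·(3.300000 − 2.950000) / (4.017000 − (-5.407625)) = 3.300000 − (1.405950)/(9.424625) = 3.150822
g(3.150822) = -0.281632
z3 = 3.150822 − (-0.281632)·(3.150822 − 3.300000) / (-0.281632 − 4.017000) = 3.150822 − (0.042013)/(-4.298632) = 3.160595
g(3.160595) = -0.013096
z4 = 3.160595 − (-0.013096)·(3.160595 − 3.150822) / (-0.013096 − (-0.281632)) = 3.160595 − (-0.000128)/(0.268537) = 3.161072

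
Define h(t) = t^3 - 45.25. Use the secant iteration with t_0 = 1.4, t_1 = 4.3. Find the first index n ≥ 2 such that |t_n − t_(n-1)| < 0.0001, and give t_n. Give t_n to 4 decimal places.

n = 7, t_n = 3.5635

h(1.4) = -42.506000, h(4.3) = 34.257000
t_2 = 4.300000 − 34.257000·(2.900000)/(76.763000) = 3.005818;  |Δ| = 1.294182
h(3.005818) = -18.092612
t_3 = 3.005818 − (-18.092612)·(-1.294182)/(-52.349612) = 3.453102;  |Δ| = 0.447284
h(3.453102) = -4.075521
t_4 = 3.453102 − (-4.075521)·(0.447284)/(14.017091) = 3.583151;  |Δ| = 0.130049
h(3.583151) = 0.753977
t_5 = 3.583151 − 0.753977·(0.130049)/(4.829498) = 3.562848;  |Δ| = 0.020303
h(3.562848) = -0.023617
t_6 = 3.562848 − (-0.023617)·(-0.020303)/(-0.777594) = 3.563465;  |Δ| = 0.000617
h(3.563465) = -0.000130
t_7 = 3.563465 − (-0.000130)·(0.000617)/(0.023487) = 3.563468;  |Δ| = 0.000003
|t_7 − t_6| = 0.000003 < 0.0001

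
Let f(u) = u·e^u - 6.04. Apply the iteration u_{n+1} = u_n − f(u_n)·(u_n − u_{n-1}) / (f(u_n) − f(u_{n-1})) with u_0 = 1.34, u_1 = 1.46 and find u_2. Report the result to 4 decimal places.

f(1.34) = -0.922482, f(1.46) = 0.246701
u_2 = 1.460000 − 0.246701·(1.460000 − 1.340000) / (0.246701 − (-0.922482)) = 1.460000 − (0.029604)/(1.169183) = 1.434680

1.4347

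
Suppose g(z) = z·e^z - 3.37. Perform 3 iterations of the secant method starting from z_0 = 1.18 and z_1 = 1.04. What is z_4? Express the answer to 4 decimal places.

g(1.18) = 0.470162, g(1.04) = -0.427614
z_2 = 1.040000 − (-0.427614)·(1.040000 − 1.180000) / (-0.427614 − 0.470162) = 1.040000 − (0.059866)/(-0.897776) = 1.106683
g(1.106683) = -0.023050
z_3 = 1.106683 − (-0.023050)·(1.106683 − 1.040000) / (-0.023050 − (-0.427614)) = 1.106683 − (-0.001537)/(0.404564) = 1.110482
g(1.110482) = 0.001224
z_4 = 1.110482 − 0.001224·(1.110482 − 1.106683) / (0.001224 − (-0.023050)) = 1.110482 − (0.000005)/(0.024274) = 1.110290

1.1103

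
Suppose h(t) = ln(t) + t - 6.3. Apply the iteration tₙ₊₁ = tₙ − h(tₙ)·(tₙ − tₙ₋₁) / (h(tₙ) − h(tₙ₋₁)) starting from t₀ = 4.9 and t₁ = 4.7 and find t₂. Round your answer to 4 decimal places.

4.7434

h(4.9) = 0.189235, h(4.7) = -0.052437
t₂ = 4.700000 − (-0.052437)·(4.700000 − 4.900000) / (-0.052437 − 0.189235) = 4.700000 − (0.010487)/(-0.241673) = 4.743395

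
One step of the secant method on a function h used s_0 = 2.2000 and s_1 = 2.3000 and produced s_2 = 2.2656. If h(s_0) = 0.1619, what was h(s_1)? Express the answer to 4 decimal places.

The secant line through (2.2000, 0.1619) and (2.3000, h(s_1)) crosses zero at s_2 = 2.2656.
So (2.2000, 0.1619), (2.3000, h(s_1)), (2.2656, 0) are collinear:
h(s_1) = 0.1619 · (2.3000 − 2.2656) / (2.2000 − 2.2656) = 0.1619 · (0.034400)/(-0.065600) = -0.084899

-0.0849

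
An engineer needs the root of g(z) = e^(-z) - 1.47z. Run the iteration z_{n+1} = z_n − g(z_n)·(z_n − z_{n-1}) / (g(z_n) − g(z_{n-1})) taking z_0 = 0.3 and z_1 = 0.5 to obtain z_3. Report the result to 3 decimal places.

0.439

g(0.3) = 0.29982, g(0.5) = -0.12847
z_2 = 0.50000 − (-0.12847)·(0.50000 − 0.30000) / (-0.12847 − 0.29982) = 0.50000 − (-0.02569)/(-0.42829) = 0.44001
g(0.44001) = -0.00278
z_3 = 0.44001 − (-0.00278)·(0.44001 − 0.50000) / (-0.00278 − (-0.12847)) = 0.44001 − (0.00017)/(0.12569) = 0.43868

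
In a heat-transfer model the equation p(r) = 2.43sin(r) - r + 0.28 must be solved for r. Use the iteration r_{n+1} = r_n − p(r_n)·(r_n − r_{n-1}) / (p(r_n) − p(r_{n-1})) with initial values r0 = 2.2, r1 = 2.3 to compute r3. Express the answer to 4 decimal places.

2.2182

p(2.2) = 0.044646, p(2.3) = -0.207936
r2 = 2.300000 − (-0.207936)·(2.300000 − 2.200000) / (-0.207936 − 0.044646) = 2.300000 − (-0.020794)/(-0.252583) = 2.217676
p(2.217676) = 0.001387
r3 = 2.217676 − 0.001387·(2.217676 − 2.300000) / (0.001387 − (-0.207936)) = 2.217676 − (-0.000114)/(0.209324) = 2.218221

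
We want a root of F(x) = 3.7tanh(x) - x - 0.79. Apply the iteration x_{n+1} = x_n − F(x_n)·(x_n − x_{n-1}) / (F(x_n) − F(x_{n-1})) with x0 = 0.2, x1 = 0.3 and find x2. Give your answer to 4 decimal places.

0.3049

F(0.2) = -0.259711, F(0.3) = -0.012143
x2 = 0.300000 − (-0.012143)·(0.300000 − 0.200000) / (-0.012143 − (-0.259711)) = 0.300000 − (-0.001214)/(0.247568) = 0.304905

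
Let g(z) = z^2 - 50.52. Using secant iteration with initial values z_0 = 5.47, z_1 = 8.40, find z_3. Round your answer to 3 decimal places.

g(5.47) = -20.59910, g(8.40) = 20.04000
z_2 = 8.40000 − 20.04000·(8.40000 − 5.47000) / (20.04000 − (-20.59910)) = 8.40000 − (58.71720)/(40.63910) = 6.95516
g(6.95516) = -2.14582
z_3 = 6.95516 − (-2.14582)·(6.95516 − 8.40000) / (-2.14582 − 20.04000) = 6.95516 − (3.10038)/(-22.18582) = 7.09490

7.095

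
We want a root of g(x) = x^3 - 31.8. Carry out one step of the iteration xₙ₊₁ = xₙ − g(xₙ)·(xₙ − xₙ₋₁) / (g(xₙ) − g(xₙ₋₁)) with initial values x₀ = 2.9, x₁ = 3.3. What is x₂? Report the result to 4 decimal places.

g(2.9) = -7.411000, g(3.3) = 4.137000
x₂ = 3.300000 − 4.137000·(3.300000 − 2.900000) / (4.137000 − (-7.411000)) = 3.300000 − (1.654800)/(11.548000) = 3.156702

3.1567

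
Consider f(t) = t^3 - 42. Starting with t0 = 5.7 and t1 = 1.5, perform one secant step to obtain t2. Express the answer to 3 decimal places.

2.392

f(5.7) = 143.19300, f(1.5) = -38.62500
t2 = 1.50000 − (-38.62500)·(1.50000 − 5.70000) / (-38.62500 − 143.19300) = 1.50000 − (162.22500)/(-181.81800) = 2.39224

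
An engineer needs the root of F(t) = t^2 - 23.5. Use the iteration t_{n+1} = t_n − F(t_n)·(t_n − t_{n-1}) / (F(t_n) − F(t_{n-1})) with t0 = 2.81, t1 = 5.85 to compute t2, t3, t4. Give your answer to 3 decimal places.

4.612, 4.825, 4.848

F(2.81) = -15.60390, F(5.85) = 10.72250
t2 = 5.85000 − 10.72250·(5.85000 − 2.81000) / (10.72250 − (-15.60390)) = 5.85000 − (32.59640)/(26.32640) = 4.61184
F(4.61184) = -2.23097
t3 = 4.61184 − (-2.23097)·(4.61184 − 5.85000) / (-2.23097 − 10.72250) = 4.61184 − (2.76230)/(-12.95347) = 4.82508
F(4.82508) = -0.21856
t4 = 4.82508 − (-0.21856)·(4.82508 − 4.61184) / (-0.21856 − (-2.23097)) = 4.82508 − (-0.04661)/(2.01241) = 4.84824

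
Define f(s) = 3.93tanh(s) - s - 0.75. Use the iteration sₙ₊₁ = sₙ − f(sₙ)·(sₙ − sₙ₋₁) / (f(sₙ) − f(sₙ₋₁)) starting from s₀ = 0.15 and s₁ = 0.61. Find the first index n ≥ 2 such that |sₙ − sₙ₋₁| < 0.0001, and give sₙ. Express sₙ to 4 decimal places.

n = 5, sₙ = 0.2640

f(0.15) = -0.314882, f(0.61) = 0.778419
s₂ = 0.610000 − 0.778419·(0.460000)/(1.093301) = 0.282485;  |Δ| = 0.327515
f(0.282485) = 0.049064
s₃ = 0.282485 − 0.049064·(-0.327515)/(-0.729356) = 0.260453;  |Δ| = 0.022032
f(0.260453) = -0.009407
s₄ = 0.260453 − (-0.009407)·(-0.022032)/(-0.058471) = 0.263997;  |Δ| = 0.003545
f(0.263997) = 0.000063
s₅ = 0.263997 − 0.000063·(0.003545)/(0.009470) = 0.263974;  |Δ| = 0.000024
|s₅ − s₄| = 0.000024 < 0.0001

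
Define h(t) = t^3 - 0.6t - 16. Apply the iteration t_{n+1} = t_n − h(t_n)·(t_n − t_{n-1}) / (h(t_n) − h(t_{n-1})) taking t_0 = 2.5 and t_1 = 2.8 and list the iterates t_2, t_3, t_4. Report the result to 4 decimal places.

h(2.5) = -1.875000, h(2.8) = 4.272000
t_2 = 2.800000 − 4.272000·(2.800000 − 2.500000) / (4.272000 − (-1.875000)) = 2.800000 − (1.281600)/(6.147000) = 2.591508
h(2.591508) = -0.150560
t_3 = 2.591508 − (-0.150560)·(2.591508 − 2.800000) / (-0.150560 − 4.272000) = 2.591508 − (0.031390)/(-4.422560) = 2.598606
h(2.598606) = -0.011422
t_4 = 2.598606 − (-0.011422)·(2.598606 − 2.591508) / (-0.011422 − (-0.150560)) = 2.598606 − (-0.000081)/(0.139138) = 2.599189

2.5915, 2.5986, 2.5992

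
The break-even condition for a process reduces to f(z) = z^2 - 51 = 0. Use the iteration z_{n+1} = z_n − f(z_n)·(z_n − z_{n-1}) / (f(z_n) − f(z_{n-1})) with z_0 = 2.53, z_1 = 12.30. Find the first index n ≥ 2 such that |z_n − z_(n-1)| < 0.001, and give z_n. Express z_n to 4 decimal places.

f(2.53) = -44.599100, f(12.30) = 100.290000
z_2 = 12.300000 − 100.290000·(9.770000)/(144.889100) = 5.537357;  |Δ| = 6.762643
f(5.537357) = -20.337681
z_3 = 5.537357 − (-20.337681)·(-6.762643)/(-120.627681) = 6.677530;  |Δ| = 1.140173
f(6.677530) = -6.410591
z_4 = 6.677530 − (-6.410591)·(1.140173)/(13.927090) = 7.202348;  |Δ| = 0.524818
f(7.202348) = 0.873817
z_5 = 7.202348 − 0.873817·(0.524818)/(7.284408) = 7.139392;  |Δ| = 0.062956
f(7.139392) = -0.029077
z_6 = 7.139392 − (-0.029077)·(-0.062956)/(-0.902894) = 7.141420;  |Δ| = 0.002027
f(7.141420) = -0.000124
z_7 = 7.141420 − (-0.000124)·(0.002027)/(0.028953) = 7.141428;  |Δ| = 0.000009
|z_7 − z_6| = 0.000009 < 0.001

n = 7, z_n = 7.1414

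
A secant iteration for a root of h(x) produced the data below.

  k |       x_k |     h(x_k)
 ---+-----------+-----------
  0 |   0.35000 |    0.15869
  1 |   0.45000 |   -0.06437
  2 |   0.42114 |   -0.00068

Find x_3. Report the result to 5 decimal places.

x_3 = 0.42114 − (-0.00068)·(0.42114 − 0.45000) / (-0.00068 − (-0.06437))
   = 0.42114 − (0.0000196)/(0.0636900) = 0.4208319

0.42083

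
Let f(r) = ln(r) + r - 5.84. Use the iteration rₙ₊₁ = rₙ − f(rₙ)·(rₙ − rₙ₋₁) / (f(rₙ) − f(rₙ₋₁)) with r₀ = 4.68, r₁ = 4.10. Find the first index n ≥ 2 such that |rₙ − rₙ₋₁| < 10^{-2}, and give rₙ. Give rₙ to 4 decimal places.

n = 3, rₙ = 4.3661

f(4.68) = 0.383298, f(4.10) = -0.329013
r₂ = 4.100000 − (-0.329013)·(-0.580000)/(-0.712311) = 4.367899;  |Δ| = 0.267899
f(4.367899) = 0.002181
r₃ = 4.367899 − 0.002181·(0.267899)/(0.331194) = 4.366135;  |Δ| = 0.001764
|r₃ − r₂| = 0.001764 < 10^{-2}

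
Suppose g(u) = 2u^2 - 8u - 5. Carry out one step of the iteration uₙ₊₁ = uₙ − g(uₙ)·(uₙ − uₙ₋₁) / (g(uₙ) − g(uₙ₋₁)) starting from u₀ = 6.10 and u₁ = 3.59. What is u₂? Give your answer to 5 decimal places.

4.28805

g(6.10) = 20.6200000, g(3.59) = -7.9438000
u₂ = 3.5900000 − (-7.9438000)·(3.5900000 − 6.1000000) / (-7.9438000 − 20.6200000) = 3.5900000 − (19.9389380)/(-28.5638000) = 4.2880492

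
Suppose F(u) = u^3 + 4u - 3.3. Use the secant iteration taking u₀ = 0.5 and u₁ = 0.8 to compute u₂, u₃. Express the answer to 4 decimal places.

0.7221, 0.7282

F(0.5) = -1.175000, F(0.8) = 0.412000
u₂ = 0.800000 − 0.412000·(0.800000 − 0.500000) / (0.412000 − (-1.175000)) = 0.800000 − (0.123600)/(1.587000) = 0.722117
F(0.722117) = -0.034981
u₃ = 0.722117 − (-0.034981)·(0.722117 − 0.800000) / (-0.034981 − 0.412000) = 0.722117 − (0.002724)/(-0.446981) = 0.728212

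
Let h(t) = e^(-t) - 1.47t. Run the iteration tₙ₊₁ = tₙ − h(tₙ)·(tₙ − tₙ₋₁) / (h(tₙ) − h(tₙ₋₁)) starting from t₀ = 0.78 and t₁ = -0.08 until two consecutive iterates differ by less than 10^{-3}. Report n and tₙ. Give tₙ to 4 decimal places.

h(0.78) = -0.688194, h(-0.08) = 1.200887
t₂ = -0.080000 − 1.200887·(-0.860000)/(1.889081) = 0.466701;  |Δ| = 0.546701
h(0.466701) = -0.058983
t₃ = 0.466701 − (-0.058983)·(0.546701)/(-1.259870) = 0.441106;  |Δ| = 0.025595
h(0.441106) = -0.005102
t₄ = 0.441106 − (-0.005102)·(-0.025595)/(0.053881) = 0.438683;  |Δ| = 0.002424
h(0.438683) = 0.000022
t₅ = 0.438683 − 0.000022·(-0.002424)/(0.005124) = 0.438693;  |Δ| = 0.000010
|t₅ − t₄| = 0.000010 < 10^{-3}

n = 5, tₙ = 0.4387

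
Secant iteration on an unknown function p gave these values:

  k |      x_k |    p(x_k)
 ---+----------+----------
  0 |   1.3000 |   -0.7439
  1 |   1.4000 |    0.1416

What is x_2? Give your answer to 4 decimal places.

x_2 = 1.4000 − 0.1416·(1.4000 − 1.3000) / (0.1416 − (-0.7439))
   = 1.4000 − (0.014160)/(0.885500) = 1.384009

1.3840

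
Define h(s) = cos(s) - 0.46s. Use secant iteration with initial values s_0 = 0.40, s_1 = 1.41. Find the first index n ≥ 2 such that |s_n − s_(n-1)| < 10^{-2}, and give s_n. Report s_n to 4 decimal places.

h(0.40) = 0.737061, h(1.41) = -0.488496
s_2 = 1.410000 − (-0.488496)·(1.010000)/(-1.225557) = 1.007423;  |Δ| = 0.402577
h(1.007423) = 0.070626
s_3 = 1.007423 − 0.070626·(-0.402577)/(0.559122) = 1.058275;  |Δ| = 0.050852
h(1.058275) = 0.003569
s_4 = 1.058275 − 0.003569·(0.050852)/(-0.067057) = 1.060982;  |Δ| = 0.002707
|s_4 − s_3| = 0.002707 < 10^{-2}

n = 4, s_n = 1.0610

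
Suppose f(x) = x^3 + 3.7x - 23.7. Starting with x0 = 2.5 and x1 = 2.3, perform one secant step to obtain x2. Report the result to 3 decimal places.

2.444

f(2.5) = 1.17500, f(2.3) = -3.02300
x2 = 2.30000 − (-3.02300)·(2.30000 − 2.50000) / (-3.02300 − 1.17500) = 2.30000 − (0.60460)/(-4.19800) = 2.44402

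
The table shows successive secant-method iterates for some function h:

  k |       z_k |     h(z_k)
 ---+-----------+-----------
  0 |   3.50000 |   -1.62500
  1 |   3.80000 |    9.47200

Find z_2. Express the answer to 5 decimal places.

3.54393

z_2 = 3.80000 − 9.47200·(3.80000 − 3.50000) / (9.47200 − (-1.62500))
   = 3.80000 − (2.8416000)/(11.0970000) = 3.5439308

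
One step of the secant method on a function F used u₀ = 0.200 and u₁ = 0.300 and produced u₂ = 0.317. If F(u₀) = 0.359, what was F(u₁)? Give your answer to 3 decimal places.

0.052

The secant line through (0.200, 0.359) and (0.300, F(u₁)) crosses zero at u₂ = 0.317.
So (0.200, 0.359), (0.300, F(u₁)), (0.317, 0) are collinear:
F(u₁) = 0.359 · (0.300 − 0.317) / (0.200 − 0.317) = 0.359 · (-0.01700)/(-0.11700) = 0.05216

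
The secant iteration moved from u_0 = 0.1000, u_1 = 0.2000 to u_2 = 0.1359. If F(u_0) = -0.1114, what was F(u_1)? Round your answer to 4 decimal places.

0.1989

The secant line through (0.1000, -0.1114) and (0.2000, F(u_1)) crosses zero at u_2 = 0.1359.
So (0.1000, -0.1114), (0.2000, F(u_1)), (0.1359, 0) are collinear:
F(u_1) = -0.1114 · (0.2000 − 0.1359) / (0.1000 − 0.1359) = -0.1114 · (0.064100)/(-0.035900) = 0.198906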